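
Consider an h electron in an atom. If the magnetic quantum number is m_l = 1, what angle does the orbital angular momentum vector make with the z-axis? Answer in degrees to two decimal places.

θ ≈ 79.48°

H corresponds to l = 5.
|L|² = l(l+1)ℏ² = 30ℏ², so |L| = √30 ℏ.
L_z = m_l ℏ = 1ℏ.
cos θ = L_z/|L| = 1/√30, so θ ≈ 79.48°.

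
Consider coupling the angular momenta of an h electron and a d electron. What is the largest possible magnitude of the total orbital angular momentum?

|L_tot|_max = 2√14 ℏ ≈ 7.483ℏ

Angular momentum addition gives L = |l₁ − l₂|, …, l₁ + l₂.
So L can be 3, 4, 5, 6, 7.
The largest magnitude corresponds to L = 7: |L_tot| = ℏ√(7·8) = 2√14 ℏ.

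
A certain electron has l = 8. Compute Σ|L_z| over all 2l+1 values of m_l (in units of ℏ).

The allowed m_l values are -8, -7, -6, -5, -4, -3, -2, -1, 0, 1, 2, 3, 4, 5, 6, 7, 8.
Σ|m_l| = 2·8(8+1)/2 = 72.

Σ|L_z| = 72 ℏ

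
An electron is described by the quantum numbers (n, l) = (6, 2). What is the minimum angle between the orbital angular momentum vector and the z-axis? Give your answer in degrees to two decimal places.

θ_min ≈ 35.26°

|L|² = l(l+1)ℏ² = 6ℏ², so |L| = √6 ℏ.
The smallest angle corresponds to the largest L_z, i.e. m_l = l = 2, giving L_z = 2ℏ.
cos θ_min = 2/√6, so θ_min ≈ 35.26°.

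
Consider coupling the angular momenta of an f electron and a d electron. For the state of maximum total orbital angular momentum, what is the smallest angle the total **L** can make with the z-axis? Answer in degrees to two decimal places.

θ_min ≈ 24.09°

By the triangle rule, |l₁ − l₂| ≤ L ≤ l₁ + l₂.
L ∈ {1, 2, 3, 4, 5}.
The maximum is L = 5, with |L_tot| = ℏ√(5·6) = √30 ℏ.
The minimum angle with z is arccos(5/√30) ≈ 24.09°.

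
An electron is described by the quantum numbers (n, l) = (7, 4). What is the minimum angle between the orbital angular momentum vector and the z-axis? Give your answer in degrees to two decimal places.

|L|² = l(l+1)ℏ² = 20ℏ², so |L| = 2√5 ℏ.
The smallest angle corresponds to the largest L_z, i.e. m_l = l = 4, giving L_z = 4ℏ.
cos θ_min = 4/√20, so θ_min ≈ 26.57°.

θ_min ≈ 26.57°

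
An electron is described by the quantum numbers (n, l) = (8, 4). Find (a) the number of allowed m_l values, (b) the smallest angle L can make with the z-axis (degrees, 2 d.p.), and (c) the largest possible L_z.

9 values; θ_min ≈ 26.57°; L_z,max = 4ℏ

There are 2l+1 = 9 values of m_l.
cos θ_min = 4/√20, so θ_min ≈ 26.57°.
L_z,max = lℏ = 4ℏ.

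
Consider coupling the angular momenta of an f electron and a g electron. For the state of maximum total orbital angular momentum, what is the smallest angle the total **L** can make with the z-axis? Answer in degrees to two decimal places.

L runs from |3 − 4| = 1 to 3 + 4 = 7.
L ∈ {1, 2, 3, 4, 5, 6, 7}.
The maximum is L = 7, with |L_tot| = ℏ√(7·8) = 2√14 ℏ.
The minimum angle with z is arccos(7/√56) ≈ 20.70°.

θ_min ≈ 20.70°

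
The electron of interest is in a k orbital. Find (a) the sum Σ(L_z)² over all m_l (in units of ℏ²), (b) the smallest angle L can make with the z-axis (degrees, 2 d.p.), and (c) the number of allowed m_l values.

For a k orbital, l = 7.
Σ m_l² = 280, so Σ(L_z)² = 280 ℏ².
cos θ_min = 7/√56, so θ_min ≈ 20.70°.
There are 2l+1 = 15 values of m_l.

Σ(L_z)² = 280 ℏ²; θ_min ≈ 20.70°; 15 values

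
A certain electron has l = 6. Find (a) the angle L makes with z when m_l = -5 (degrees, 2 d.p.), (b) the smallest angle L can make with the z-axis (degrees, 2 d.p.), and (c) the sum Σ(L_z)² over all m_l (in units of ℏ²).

θ(m_l=-5) ≈ 140.49°; θ_min ≈ 22.21°; Σ(L_z)² = 182 ℏ²

For m_l = -5: cos θ = -5/√42, θ ≈ 140.49°.
cos θ_min = 6/√42, so θ_min ≈ 22.21°.
Σ m_l² = 182, so Σ(L_z)² = 182 ℏ².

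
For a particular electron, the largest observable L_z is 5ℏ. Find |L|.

The maximum L_z equals lℏ, giving l = 5.
Then |L| = ℏ√(5·6) = √30 ℏ.

|L| = √30 ℏ ≈ 5.477ℏ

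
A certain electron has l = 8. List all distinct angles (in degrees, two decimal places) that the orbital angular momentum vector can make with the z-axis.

|L| = √(l(l+1)) ℏ = 6√2 ℏ.
cos θ = m_l/√72 for each m_l ∈ {-8, -7, -6, -5, -4, -3, -2, -1, 0, 1, 2, 3, 4, 5, 6, 7, 8}.

θ ∈ {19.47°, 34.42°, 45.00°, 53.90°, 61.87°, 69.30°, 76.37°, 83.23°, 90.00°, 96.77°, 103.63°, 110.70°, 118.13°, 126.10°, 135.00°, 145.58°, 160.53°}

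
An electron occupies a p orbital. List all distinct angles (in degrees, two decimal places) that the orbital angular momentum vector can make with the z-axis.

θ ∈ {45.00°, 90.00°, 135.00°}

A p state has l = 1.
|L|² = l(l+1)ℏ² = 2ℏ², so |L| = √2 ℏ.
cos θ = m_l/√2 for each m_l ∈ {-1, 0, 1}.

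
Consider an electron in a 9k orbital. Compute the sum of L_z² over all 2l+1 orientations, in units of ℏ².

9k means n = 9, l = 7.
The allowed m_l values are -7, -6, -5, -4, -3, -2, -1, 0, 1, 2, 3, 4, 5, 6, 7.
Σ m_l² = 2·(1 + 4 + 9 + 16 + 25 + 36 + 49) = 280.

Σ(L_z)² = 280 ℏ²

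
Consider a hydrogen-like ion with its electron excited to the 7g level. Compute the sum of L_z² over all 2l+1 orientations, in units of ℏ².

Σ(L_z)² = 60 ℏ²

The 7g level has l = 4.
m_l runs from −4 to 4, i.e. {-4, -3, -2, -1, 0, 1, 2, 3, 4}.
Σ m_l² = 2·(1 + 4 + 9 + 16) = 60.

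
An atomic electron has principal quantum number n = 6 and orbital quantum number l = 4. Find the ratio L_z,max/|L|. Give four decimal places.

|L| = 2√5 ℏ ≈ 4.4721ℏ, while L_z,max = lℏ = 4ℏ.
L_z,max/|L| = 4/√20 = 0.8944.

L_z,max/|L| = 0.8944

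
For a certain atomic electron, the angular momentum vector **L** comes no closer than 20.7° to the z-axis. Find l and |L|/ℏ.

l = 7, |L| = 2√14 ℏ ≈ 7.483ℏ

cos θ_min = l/√(l(l+1)) = √(l/(l+1)), so l/(l+1) = cos²(20.7°) = 0.8751.
l = cos²θ/sin²θ ≈ 7.
Then |L| = ℏ√(7·8) = 2√14 ℏ.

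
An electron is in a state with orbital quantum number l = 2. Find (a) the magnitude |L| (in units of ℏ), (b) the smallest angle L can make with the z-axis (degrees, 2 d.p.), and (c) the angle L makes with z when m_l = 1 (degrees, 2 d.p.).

|L| = √6 ℏ ≈ 2.449ℏ; θ_min ≈ 35.26°; θ(m_l=1) ≈ 65.91°

|L| = ℏ√(2·3) = √6 ℏ ≈ 2.449ℏ.
cos θ_min = 2/√6, so θ_min ≈ 35.26°.
For m_l = 1: cos θ = 1/√6, θ ≈ 65.91°.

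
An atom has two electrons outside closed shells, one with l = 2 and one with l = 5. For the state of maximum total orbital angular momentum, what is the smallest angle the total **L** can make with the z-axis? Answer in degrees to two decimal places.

θ_min ≈ 20.70°

By the triangle rule, |l₁ − l₂| ≤ L ≤ l₁ + l₂.
So L can be 3, 4, 5, 6, 7.
The maximum is L = 7, with |L_tot| = ℏ√(7·8) = 2√14 ℏ.
The minimum angle with z is arccos(7/√56) ≈ 20.70°.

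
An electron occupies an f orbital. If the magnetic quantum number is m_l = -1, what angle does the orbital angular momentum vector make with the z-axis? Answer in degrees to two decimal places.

θ ≈ 106.78°

For an f orbital, l = 3.
|L| = √(l(l+1)) ℏ = 2√3 ℏ.
L_z = m_l ℏ = −1ℏ.
cos θ = L_z/|L| = -1/√12, so θ ≈ 106.78°.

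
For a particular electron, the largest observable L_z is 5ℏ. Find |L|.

|L| = √30 ℏ ≈ 5.477ℏ

L_z,max = lℏ, so l = 5.
Then |L| = ℏ√(5·6) = √30 ℏ.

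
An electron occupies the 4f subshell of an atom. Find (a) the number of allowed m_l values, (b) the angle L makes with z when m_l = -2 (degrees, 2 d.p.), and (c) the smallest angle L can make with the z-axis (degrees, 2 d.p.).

7 values; θ(m_l=-2) ≈ 125.26°; θ_min ≈ 30.00°

For 4f, l = 3.
There are 2l+1 = 7 values of m_l.
For m_l = -2: cos θ = -2/√12, θ ≈ 125.26°.
cos θ_min = 3/√12, so θ_min ≈ 30.00°.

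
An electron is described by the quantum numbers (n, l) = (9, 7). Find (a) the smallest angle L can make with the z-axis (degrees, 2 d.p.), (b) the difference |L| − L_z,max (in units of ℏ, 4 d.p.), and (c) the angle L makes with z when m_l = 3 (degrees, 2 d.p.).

θ_min ≈ 20.70°; |L|−L_z,max ≈ 0.4833ℏ; θ(m_l=3) ≈ 66.37°

cos θ_min = 7/√56, so θ_min ≈ 20.70°.
|L| − L_z,max = (2√14 − 7)ℏ ≈ 0.4833ℏ.
For m_l = 3: cos θ = 3/√56, θ ≈ 66.37°.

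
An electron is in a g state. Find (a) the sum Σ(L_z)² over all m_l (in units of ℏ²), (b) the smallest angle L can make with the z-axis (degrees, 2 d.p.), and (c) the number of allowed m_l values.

A g state has l = 4.
Σ m_l² = 60, so Σ(L_z)² = 60 ℏ².
cos θ_min = 4/√20, so θ_min ≈ 26.57°.
There are 2l+1 = 9 values of m_l.

Σ(L_z)² = 60 ℏ²; θ_min ≈ 26.57°; 9 values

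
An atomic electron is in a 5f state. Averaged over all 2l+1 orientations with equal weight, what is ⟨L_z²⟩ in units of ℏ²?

⟨L_z²⟩ = 4 ℏ²

5f means n = 5, l = 3.
The allowed m_l values are -3, -2, -1, 0, 1, 2, 3.
⟨L_z²⟩ = ℏ²·(Σ m_l²)/(2l+1) = ℏ²·28/7 = 4ℏ².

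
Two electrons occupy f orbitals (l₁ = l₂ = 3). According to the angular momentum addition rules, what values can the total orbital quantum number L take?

L = 0, 1, 2, 3, 4, 5, 6

By the triangle rule, |l₁ − l₂| ≤ L ≤ l₁ + l₂.
L ∈ {0, 1, 2, 3, 4, 5, 6}.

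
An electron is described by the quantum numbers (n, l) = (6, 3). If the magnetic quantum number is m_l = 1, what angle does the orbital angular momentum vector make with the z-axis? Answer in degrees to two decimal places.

θ ≈ 73.22°

|L| = ℏ√(l(l+1)) = 2√3 ℏ.
L_z = m_l ℏ = 1ℏ.
cos θ = L_z/|L| = 1/√12, so θ ≈ 73.22°.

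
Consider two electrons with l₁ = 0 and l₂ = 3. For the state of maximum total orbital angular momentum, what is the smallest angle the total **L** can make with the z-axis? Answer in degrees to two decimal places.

The total orbital quantum number L ranges from |l₁ − l₂| to l₁ + l₂ in integer steps.
So L can be 3.
The maximum is L = 3, with |L_tot| = ℏ√(3·4) = 2√3 ℏ.
The minimum angle with z is arccos(3/√12) ≈ 30.00°.

θ_min ≈ 30.00°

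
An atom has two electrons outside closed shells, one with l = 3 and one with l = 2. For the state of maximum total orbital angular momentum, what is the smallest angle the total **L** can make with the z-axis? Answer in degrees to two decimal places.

θ_min ≈ 24.09°

Angular momentum addition gives L = |l₁ − l₂|, …, l₁ + l₂.
L ∈ {1, 2, 3, 4, 5}.
The maximum is L = 5, with |L_tot| = ℏ√(5·6) = √30 ℏ.
The minimum angle with z is arccos(5/√30) ≈ 24.09°.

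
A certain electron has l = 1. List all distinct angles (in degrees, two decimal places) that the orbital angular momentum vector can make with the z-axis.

θ ∈ {45.00°, 90.00°, 135.00°}

|L|² = l(l+1)ℏ² = 2ℏ², so |L| = √2 ℏ.
cos θ = m_l/√2 for each m_l ∈ {-1, 0, 1}.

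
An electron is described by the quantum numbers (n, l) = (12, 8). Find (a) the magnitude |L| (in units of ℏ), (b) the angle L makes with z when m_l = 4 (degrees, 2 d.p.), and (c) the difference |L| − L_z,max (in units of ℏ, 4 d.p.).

|L| = ℏ√(8·9) = 6√2 ℏ ≈ 8.485ℏ.
For m_l = 4: cos θ = 4/√72, θ ≈ 61.87°.
|L| − L_z,max = (6√2 − 8)ℏ ≈ 0.4853ℏ.

|L| = 6√2 ℏ ≈ 8.485ℏ; θ(m_l=4) ≈ 61.87°; |L|−L_z,max ≈ 0.4853ℏ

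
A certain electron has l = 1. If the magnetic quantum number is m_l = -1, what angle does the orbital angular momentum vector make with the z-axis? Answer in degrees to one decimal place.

θ ≈ 135.0°

|L| = √(l(l+1)) ℏ = √2 ℏ.
L_z = m_l ℏ = −1ℏ.
cos θ = L_z/|L| = -1/√2, so θ ≈ 135.0°.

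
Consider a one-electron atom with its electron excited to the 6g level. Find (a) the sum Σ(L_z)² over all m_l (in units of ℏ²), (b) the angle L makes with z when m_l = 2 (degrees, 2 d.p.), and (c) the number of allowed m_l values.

The 6g level has l = 4.
Σ m_l² = 60, so Σ(L_z)² = 60 ℏ².
For m_l = 2: cos θ = 2/√20, θ ≈ 63.43°.
There are 2l+1 = 9 values of m_l.

Σ(L_z)² = 60 ℏ²; θ(m_l=2) ≈ 63.43°; 9 values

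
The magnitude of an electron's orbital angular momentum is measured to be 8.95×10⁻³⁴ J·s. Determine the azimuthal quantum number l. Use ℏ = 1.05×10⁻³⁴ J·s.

|L|/ℏ = (8.95×10⁻³⁴)/(1.05×10⁻³⁴) ≈ 8.524.
Set l(l+1) = 72.66; the integer solution is l = 8.

l = 8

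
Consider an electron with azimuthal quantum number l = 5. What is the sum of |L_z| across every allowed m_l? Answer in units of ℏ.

m_l runs from −5 to 5, i.e. {-5, -4, -3, -2, -1, 0, 1, 2, 3, 4, 5}.
Σ|m_l| = l(l+1) = 30.

Σ|L_z| = 30 ℏ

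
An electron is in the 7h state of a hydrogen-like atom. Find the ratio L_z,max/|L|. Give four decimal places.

For 7h, l = 5.
|L| = √30 ℏ ≈ 5.4772ℏ, while L_z,max = lℏ = 5ℏ.
L_z,max/|L| = 5/√30 = 0.9129.

L_z,max/|L| = 0.9129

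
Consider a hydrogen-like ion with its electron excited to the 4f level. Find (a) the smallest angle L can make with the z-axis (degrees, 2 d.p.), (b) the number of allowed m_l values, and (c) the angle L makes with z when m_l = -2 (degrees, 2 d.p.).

The 4f level has l = 3.
cos θ_min = 3/√12, so θ_min ≈ 30.00°.
There are 2l+1 = 7 values of m_l.
For m_l = -2: cos θ = -2/√12, θ ≈ 125.26°.

θ_min ≈ 30.00°; 7 values; θ(m_l=-2) ≈ 125.26°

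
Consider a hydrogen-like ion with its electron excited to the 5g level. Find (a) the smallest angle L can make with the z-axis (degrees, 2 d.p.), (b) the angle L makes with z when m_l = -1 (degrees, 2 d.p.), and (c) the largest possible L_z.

θ_min ≈ 26.57°; θ(m_l=-1) ≈ 102.92°; L_z,max = 4ℏ

The 5g level has l = 4.
cos θ_min = 4/√20, so θ_min ≈ 26.57°.
For m_l = -1: cos θ = -1/√20, θ ≈ 102.92°.
L_z,max = lℏ = 4ℏ.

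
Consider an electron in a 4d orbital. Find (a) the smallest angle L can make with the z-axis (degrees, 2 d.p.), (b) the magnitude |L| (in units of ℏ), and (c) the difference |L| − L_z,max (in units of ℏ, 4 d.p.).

The 4d subshell has l = 2.
cos θ_min = 2/√6, so θ_min ≈ 35.26°.
|L| = ℏ√(2·3) = √6 ℏ ≈ 2.449ℏ.
|L| − L_z,max = (√6 − 2)ℏ ≈ 0.4495ℏ.

θ_min ≈ 35.26°; |L| = √6 ℏ ≈ 2.449ℏ; |L|−L_z,max ≈ 0.4495ℏ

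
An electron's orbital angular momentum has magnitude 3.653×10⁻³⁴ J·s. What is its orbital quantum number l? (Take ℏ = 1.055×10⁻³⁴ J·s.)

In units of ℏ, |L| ≈ 3.463.
l(l+1) ≈ 3.463² ≈ 11.99, so l = 3.

l = 3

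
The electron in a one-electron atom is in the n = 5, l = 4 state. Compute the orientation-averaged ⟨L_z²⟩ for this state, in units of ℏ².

m_l ∈ {-4, -3, -2, -1, 0, 1, 2, 3, 4}.
Average of L_z² over 9 states: 60/9 ℏ² = 6.667 ℏ².

⟨L_z²⟩ = 6.667 ℏ²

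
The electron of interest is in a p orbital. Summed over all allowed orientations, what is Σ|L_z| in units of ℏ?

Σ|L_z| = 2 ℏ

A p state has l = 1.
m_l runs from −1 to 1, i.e. {-1, 0, 1}.
Σ|m_l| = 2(1+2+…+1) = 2.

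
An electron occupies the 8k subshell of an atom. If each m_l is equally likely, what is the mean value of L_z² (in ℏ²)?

The 8k subshell has l = 7.
The allowed m_l values are -7, -6, -5, -4, -3, -2, -1, 0, 1, 2, 3, 4, 5, 6, 7.
⟨L_z²⟩ = ℏ²·l(l+1)/3 = 18.67ℏ².

⟨L_z²⟩ = 18.67 ℏ²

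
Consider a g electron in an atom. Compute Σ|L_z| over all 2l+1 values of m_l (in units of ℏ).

For a g orbital, l = 4.
m_l runs from −4 to 4, i.e. {-4, -3, -2, -1, 0, 1, 2, 3, 4}.
Σ|m_l| = 2(1+2+…+4) = 20.

Σ|L_z| = 20 ℏ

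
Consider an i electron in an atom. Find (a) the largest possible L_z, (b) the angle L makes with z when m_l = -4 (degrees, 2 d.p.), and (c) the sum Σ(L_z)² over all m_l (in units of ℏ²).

An i state has l = 6.
L_z,max = lℏ = 6ℏ.
For m_l = -4: cos θ = -4/√42, θ ≈ 128.11°.
Σ m_l² = 182, so Σ(L_z)² = 182 ℏ².

L_z,max = 6ℏ; θ(m_l=-4) ≈ 128.11°; Σ(L_z)² = 182 ℏ²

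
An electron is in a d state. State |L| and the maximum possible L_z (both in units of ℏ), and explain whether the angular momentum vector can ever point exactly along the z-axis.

No: L_z,max = 2ℏ < |L| = √6 ℏ ≈ 2.449ℏ

For a d orbital, l = 2.
|L| = √6 ℏ ≈ 2.4495ℏ, while L_z,max = lℏ = 2ℏ.
Since |L| > L_z,max, the vector can never point exactly along z; the closest it comes is θ_min = arccos(2/√6) ≈ 35.3°.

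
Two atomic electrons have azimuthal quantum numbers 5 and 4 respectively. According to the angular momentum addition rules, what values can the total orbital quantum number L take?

L = 1, 2, 3, 4, 5, 6, 7, 8, 9

By the triangle rule, |l₁ − l₂| ≤ L ≤ l₁ + l₂.
Allowed values: L = 1, 2, 3, 4, 5, 6, 7, 8, 9.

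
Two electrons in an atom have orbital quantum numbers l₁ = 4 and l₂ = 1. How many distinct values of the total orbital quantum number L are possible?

3

Angular momentum addition gives L = |l₁ − l₂|, …, l₁ + l₂.
Allowed values: L = 3, 4, 5.
That is 3 values.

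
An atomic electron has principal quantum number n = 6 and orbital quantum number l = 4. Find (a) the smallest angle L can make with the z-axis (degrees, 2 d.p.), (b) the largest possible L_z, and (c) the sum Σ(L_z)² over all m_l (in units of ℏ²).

cos θ_min = 4/√20, so θ_min ≈ 26.57°.
L_z,max = lℏ = 4ℏ.
Σ m_l² = 60, so Σ(L_z)² = 60 ℏ².

θ_min ≈ 26.57°; L_z,max = 4ℏ; Σ(L_z)² = 60 ℏ²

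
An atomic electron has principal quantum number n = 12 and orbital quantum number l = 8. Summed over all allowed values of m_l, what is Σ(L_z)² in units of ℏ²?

Σ(L_z)² = 408 ℏ²

The allowed m_l values are -8, -7, -6, -5, -4, -3, -2, -1, 0, 1, 2, 3, 4, 5, 6, 7, 8.
Σ m_l² = 2·(1 + 4 + 9 + 16 + 25 + 36 + 49 + 64) = 408.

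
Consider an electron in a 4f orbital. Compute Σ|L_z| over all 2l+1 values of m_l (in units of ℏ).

The 4f subshell has l = 3.
m_l ∈ {-3, -2, -1, 0, 1, 2, 3}.
Σ|m_l| = 2·3(3+1)/2 = 12.

Σ|L_z| = 12 ℏ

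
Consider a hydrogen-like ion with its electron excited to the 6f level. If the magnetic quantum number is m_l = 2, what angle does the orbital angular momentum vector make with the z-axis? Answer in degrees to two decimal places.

θ ≈ 54.74°

The 6f level has l = 3.
|L| = √(l(l+1)) ℏ = 2√3 ℏ.
L_z = m_l ℏ = 2ℏ.
cos θ = L_z/|L| = 2/√12, so θ ≈ 54.74°.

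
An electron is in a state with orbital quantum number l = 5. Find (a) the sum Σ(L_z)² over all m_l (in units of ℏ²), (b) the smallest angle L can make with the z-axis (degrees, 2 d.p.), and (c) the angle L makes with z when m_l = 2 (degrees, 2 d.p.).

Σ(L_z)² = 110 ℏ²; θ_min ≈ 24.09°; θ(m_l=2) ≈ 68.58°

Σ m_l² = 110, so Σ(L_z)² = 110 ℏ².
cos θ_min = 5/√30, so θ_min ≈ 24.09°.
For m_l = 2: cos θ = 2/√30, θ ≈ 68.58°.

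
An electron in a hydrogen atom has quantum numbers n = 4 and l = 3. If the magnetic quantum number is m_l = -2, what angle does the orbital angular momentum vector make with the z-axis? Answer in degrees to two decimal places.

|L| = √(l(l+1)) ℏ = 2√3 ℏ.
L_z = m_l ℏ = −2ℏ.
cos θ = L_z/|L| = -2/√12, so θ ≈ 125.26°.

θ ≈ 125.26°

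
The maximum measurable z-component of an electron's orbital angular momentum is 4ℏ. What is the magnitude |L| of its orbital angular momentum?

L_z,max = lℏ, so l = 4.
Then |L| = ℏ√(4·5) = 2√5 ℏ.

|L| = 2√5 ℏ ≈ 4.472ℏ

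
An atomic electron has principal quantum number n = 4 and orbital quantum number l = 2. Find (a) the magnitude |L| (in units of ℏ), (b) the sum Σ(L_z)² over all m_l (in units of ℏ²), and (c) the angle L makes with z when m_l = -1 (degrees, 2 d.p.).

|L| = ℏ√(2·3) = √6 ℏ ≈ 2.449ℏ.
Σ m_l² = 10, so Σ(L_z)² = 10 ℏ².
For m_l = -1: cos θ = -1/√6, θ ≈ 114.09°.

|L| = √6 ℏ ≈ 2.449ℏ; Σ(L_z)² = 10 ℏ²; θ(m_l=-1) ≈ 114.09°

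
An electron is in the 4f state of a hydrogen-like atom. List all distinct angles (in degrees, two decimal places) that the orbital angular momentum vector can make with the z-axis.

θ ∈ {30.00°, 54.74°, 73.22°, 90.00°, 106.78°, 125.26°, 150.00°}

4f means n = 4, l = 3.
|L|² = l(l+1)ℏ² = 12ℏ², so |L| = 2√3 ℏ.
cos θ = m_l/√12 for each m_l ∈ {-3, -2, -1, 0, 1, 2, 3}.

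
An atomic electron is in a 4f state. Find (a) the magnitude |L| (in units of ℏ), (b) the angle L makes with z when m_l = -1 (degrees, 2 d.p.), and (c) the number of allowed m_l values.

For 4f, l = 3.
|L| = ℏ√(3·4) = 2√3 ℏ ≈ 3.464ℏ.
For m_l = -1: cos θ = -1/√12, θ ≈ 106.78°.
There are 2l+1 = 7 values of m_l.

|L| = 2√3 ℏ ≈ 3.464ℏ; θ(m_l=-1) ≈ 106.78°; 7 values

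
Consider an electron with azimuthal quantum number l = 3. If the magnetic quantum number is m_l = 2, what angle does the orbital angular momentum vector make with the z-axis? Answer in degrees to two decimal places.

|L| = ℏ√(l(l+1)) = 2√3 ℏ.
L_z = m_l ℏ = 2ℏ.
cos θ = L_z/|L| = 2/√12, so θ ≈ 54.74°.

θ ≈ 54.74°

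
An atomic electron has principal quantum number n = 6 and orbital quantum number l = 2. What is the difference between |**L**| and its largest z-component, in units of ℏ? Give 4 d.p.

|L| = √6 ℏ ≈ 2.4495ℏ, while L_z,max = lℏ = 2ℏ.
The difference is (√6 − 2)ℏ ≈ 0.4495ℏ.

|L| − L_z,max ≈ 0.4495ℏ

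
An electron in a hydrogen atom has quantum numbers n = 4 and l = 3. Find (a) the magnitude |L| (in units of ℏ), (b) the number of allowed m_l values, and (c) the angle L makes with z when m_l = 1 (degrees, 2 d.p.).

|L| = ℏ√(3·4) = 2√3 ℏ ≈ 3.464ℏ.
There are 2l+1 = 7 values of m_l.
For m_l = 1: cos θ = 1/√12, θ ≈ 73.22°.

|L| = 2√3 ℏ ≈ 3.464ℏ; 7 values; θ(m_l=1) ≈ 73.22°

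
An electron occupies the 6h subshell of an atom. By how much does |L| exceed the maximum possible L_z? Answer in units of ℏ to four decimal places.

6h means n = 6, l = 5.
|L| = √30 ℏ ≈ 5.4772ℏ, while L_z,max = lℏ = 5ℏ.
The difference is (√30 − 5)ℏ ≈ 0.4772ℏ.

|L| − L_z,max ≈ 0.4772ℏ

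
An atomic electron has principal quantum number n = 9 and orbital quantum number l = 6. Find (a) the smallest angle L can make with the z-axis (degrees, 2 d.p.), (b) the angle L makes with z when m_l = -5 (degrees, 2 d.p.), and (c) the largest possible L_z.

cos θ_min = 6/√42, so θ_min ≈ 22.21°.
For m_l = -5: cos θ = -5/√42, θ ≈ 140.49°.
L_z,max = lℏ = 6ℏ.

θ_min ≈ 22.21°; θ(m_l=-5) ≈ 140.49°; L_z,max = 6ℏ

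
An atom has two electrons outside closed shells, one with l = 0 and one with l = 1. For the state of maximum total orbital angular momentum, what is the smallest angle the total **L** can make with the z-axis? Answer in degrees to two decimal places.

By the triangle rule, |l₁ − l₂| ≤ L ≤ l₁ + l₂.
Allowed values: L = 1.
The maximum is L = 1, with |L_tot| = ℏ√(1·2) = √2 ℏ.
The minimum angle with z is arccos(1/√2) ≈ 45.00°.

θ_min ≈ 45.00°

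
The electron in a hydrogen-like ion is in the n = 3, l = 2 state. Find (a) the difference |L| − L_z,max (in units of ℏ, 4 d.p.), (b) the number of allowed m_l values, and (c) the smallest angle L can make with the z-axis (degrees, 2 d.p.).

|L| − L_z,max = (√6 − 2)ℏ ≈ 0.4495ℏ.
There are 2l+1 = 5 values of m_l.
cos θ_min = 2/√6, so θ_min ≈ 35.26°.

|L|−L_z,max ≈ 0.4495ℏ; 5 values; θ_min ≈ 35.26°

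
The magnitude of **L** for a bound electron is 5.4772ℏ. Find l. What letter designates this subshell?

Since |L|² = l(l+1)ℏ², l(l+1) = 30.
l² + l − 30 = 0 ⇒ l = 5.

l = 5 (h orbital)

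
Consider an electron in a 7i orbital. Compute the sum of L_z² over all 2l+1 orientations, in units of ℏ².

Σ(L_z)² = 182 ℏ²

For 7i, l = 6.
m_l runs from −6 to 6, i.e. {-6, -5, -4, -3, -2, -1, 0, 1, 2, 3, 4, 5, 6}.
Σ m_l² = l(l+1)(2l+1)/3 = 6·7·13/3 = 182.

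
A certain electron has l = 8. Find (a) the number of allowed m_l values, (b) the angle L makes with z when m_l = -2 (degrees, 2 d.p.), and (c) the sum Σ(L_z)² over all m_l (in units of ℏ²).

There are 2l+1 = 17 values of m_l.
For m_l = -2: cos θ = -2/√72, θ ≈ 103.63°.
Σ m_l² = 408, so Σ(L_z)² = 408 ℏ².

17 values; θ(m_l=-2) ≈ 103.63°; Σ(L_z)² = 408 ℏ²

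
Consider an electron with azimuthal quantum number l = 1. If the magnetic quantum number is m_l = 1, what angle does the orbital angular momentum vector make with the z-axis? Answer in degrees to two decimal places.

|L|² = l(l+1)ℏ² = 2ℏ², so |L| = √2 ℏ.
L_z = m_l ℏ = 1ℏ.
cos θ = L_z/|L| = 1/√2, so θ ≈ 45.00°.

θ ≈ 45.00°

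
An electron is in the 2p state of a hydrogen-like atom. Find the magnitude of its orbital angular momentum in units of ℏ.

The 2p subshell has l = 1.
|L| = ℏ√(l(l+1)) = ℏ√(1·2) = √2 ℏ

|L| = √2 ℏ ≈ 1.414ℏ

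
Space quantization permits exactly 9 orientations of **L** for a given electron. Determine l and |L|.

Since there are 2l+1 = 9 values of m_l, l = 4.
Then |L| = √(l(l+1)) ℏ = 2√5 ℏ.

l = 4, |L| = 2√5 ℏ ≈ 4.472ℏ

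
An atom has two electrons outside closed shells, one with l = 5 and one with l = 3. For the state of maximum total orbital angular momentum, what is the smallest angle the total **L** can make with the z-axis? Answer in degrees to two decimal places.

L runs from |5 − 3| = 2 to 5 + 3 = 8.
Allowed values: L = 2, 3, 4, 5, 6, 7, 8.
The maximum is L = 8, with |L_tot| = ℏ√(8·9) = 6√2 ℏ.
The minimum angle with z is arccos(8/√72) ≈ 19.47°.

θ_min ≈ 19.47°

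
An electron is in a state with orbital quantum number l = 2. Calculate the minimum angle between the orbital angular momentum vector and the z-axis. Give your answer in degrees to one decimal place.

|L| = ℏ√(l(l+1)) = √6 ℏ.
The smallest angle corresponds to the largest L_z, i.e. m_l = l = 2, giving L_z = 2ℏ.
cos θ_min = 2/√6, so θ_min ≈ 35.3°.

θ_min ≈ 35.3°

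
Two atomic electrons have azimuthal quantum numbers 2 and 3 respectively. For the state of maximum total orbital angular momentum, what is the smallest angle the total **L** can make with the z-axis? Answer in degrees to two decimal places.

By the triangle rule, |l₁ − l₂| ≤ L ≤ l₁ + l₂.
Allowed values: L = 1, 2, 3, 4, 5.
The maximum is L = 5, with |L_tot| = ℏ√(5·6) = √30 ℏ.
The minimum angle with z is arccos(5/√30) ≈ 24.09°.

θ_min ≈ 24.09°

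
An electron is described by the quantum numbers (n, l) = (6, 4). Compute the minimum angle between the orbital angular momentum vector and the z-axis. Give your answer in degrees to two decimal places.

|L|² = l(l+1)ℏ² = 20ℏ², so |L| = 2√5 ℏ.
The smallest angle corresponds to the largest L_z, i.e. m_l = l = 4, giving L_z = 4ℏ.
cos θ_min = 4/√20, so θ_min ≈ 26.57°.

θ_min ≈ 26.57°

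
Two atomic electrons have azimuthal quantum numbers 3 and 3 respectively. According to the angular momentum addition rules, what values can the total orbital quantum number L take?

Angular momentum addition gives L = |l₁ − l₂|, …, l₁ + l₂.
Allowed values: L = 0, 1, 2, 3, 4, 5, 6.

L = 0, 1, 2, 3, 4, 5, 6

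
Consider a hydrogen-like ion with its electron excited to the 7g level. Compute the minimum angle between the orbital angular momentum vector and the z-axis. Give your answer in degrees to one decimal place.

θ_min ≈ 26.6°

The 7g level has l = 4.
|L| = ℏ√(l(l+1)) = 2√5 ℏ.
The smallest angle corresponds to the largest L_z, i.e. m_l = l = 4, giving L_z = 4ℏ.
cos θ_min = 4/√20, so θ_min ≈ 26.6°.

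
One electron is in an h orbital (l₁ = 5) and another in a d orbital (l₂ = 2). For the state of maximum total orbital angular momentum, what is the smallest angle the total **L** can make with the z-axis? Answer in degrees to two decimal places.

θ_min ≈ 20.70°

The total orbital quantum number L ranges from |l₁ − l₂| to l₁ + l₂ in integer steps.
Allowed values: L = 3, 4, 5, 6, 7.
The maximum is L = 7, with |L_tot| = ℏ√(7·8) = 2√14 ℏ.
The minimum angle with z is arccos(7/√56) ≈ 20.70°.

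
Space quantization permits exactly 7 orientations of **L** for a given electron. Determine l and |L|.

l = 3, |L| = 2√3 ℏ ≈ 3.464ℏ

7 = 2l + 1, so l = (7−1)/2 = 3.
Then |L| = √(l(l+1)) ℏ = 2√3 ℏ.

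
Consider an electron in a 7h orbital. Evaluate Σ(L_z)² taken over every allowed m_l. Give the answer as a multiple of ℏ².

Σ(L_z)² = 110 ℏ²

For 7h, l = 5.
m_l ∈ {-5, -4, -3, -2, -1, 0, 1, 2, 3, 4, 5}.
Σ m_l² = 2·(1 + 4 + 9 + 16 + 25) = 110.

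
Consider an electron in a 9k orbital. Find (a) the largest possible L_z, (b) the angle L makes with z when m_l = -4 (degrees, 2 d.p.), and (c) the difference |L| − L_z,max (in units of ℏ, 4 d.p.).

L_z,max = 7ℏ; θ(m_l=-4) ≈ 122.31°; |L|−L_z,max ≈ 0.4833ℏ

The 9k subshell has l = 7.
L_z,max = lℏ = 7ℏ.
For m_l = -4: cos θ = -4/√56, θ ≈ 122.31°.
|L| − L_z,max = (2√14 − 7)ℏ ≈ 0.4833ℏ.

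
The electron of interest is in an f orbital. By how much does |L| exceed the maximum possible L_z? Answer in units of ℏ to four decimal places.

|L| − L_z,max ≈ 0.4641ℏ

An f state has l = 3.
|L| = 2√3 ℏ ≈ 3.4641ℏ, while L_z,max = lℏ = 3ℏ.
The difference is (2√3 − 3)ℏ ≈ 0.4641ℏ.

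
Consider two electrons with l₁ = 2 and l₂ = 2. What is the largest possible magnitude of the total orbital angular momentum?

Angular momentum addition gives L = |l₁ − l₂|, …, l₁ + l₂.
Allowed values: L = 0, 1, 2, 3, 4.
The largest magnitude corresponds to L = 4: |L_tot| = ℏ√(4·5) = 2√5 ℏ.

|L_tot|_max = 2√5 ℏ ≈ 4.472ℏ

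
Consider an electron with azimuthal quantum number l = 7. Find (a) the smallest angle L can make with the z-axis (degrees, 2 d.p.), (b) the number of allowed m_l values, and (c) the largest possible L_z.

cos θ_min = 7/√56, so θ_min ≈ 20.70°.
There are 2l+1 = 15 values of m_l.
L_z,max = lℏ = 7ℏ.

θ_min ≈ 20.70°; 15 values; L_z,max = 7ℏ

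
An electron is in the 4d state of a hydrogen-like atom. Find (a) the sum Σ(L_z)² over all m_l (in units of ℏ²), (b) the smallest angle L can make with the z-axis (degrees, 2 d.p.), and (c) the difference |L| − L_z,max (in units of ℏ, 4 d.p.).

Σ(L_z)² = 10 ℏ²; θ_min ≈ 35.26°; |L|−L_z,max ≈ 0.4495ℏ

4d means n = 4, l = 2.
Σ m_l² = 10, so Σ(L_z)² = 10 ℏ².
cos θ_min = 2/√6, so θ_min ≈ 35.26°.
|L| − L_z,max = (√6 − 2)ℏ ≈ 0.4495ℏ.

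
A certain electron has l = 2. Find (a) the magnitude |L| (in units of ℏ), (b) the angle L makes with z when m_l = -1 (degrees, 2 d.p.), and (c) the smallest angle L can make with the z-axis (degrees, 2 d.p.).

|L| = ℏ√(2·3) = √6 ℏ ≈ 2.449ℏ.
For m_l = -1: cos θ = -1/√6, θ ≈ 114.09°.
cos θ_min = 2/√6, so θ_min ≈ 35.26°.

|L| = √6 ℏ ≈ 2.449ℏ; θ(m_l=-1) ≈ 114.09°; θ_min ≈ 35.26°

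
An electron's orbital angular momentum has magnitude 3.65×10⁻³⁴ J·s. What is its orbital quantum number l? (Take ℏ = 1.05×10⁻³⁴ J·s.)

|L|/ℏ = (3.65×10⁻³⁴)/(1.05×10⁻³⁴) ≈ 3.476.
l(l+1) ≈ 3.476² ≈ 12.08, so l = 3.

l = 3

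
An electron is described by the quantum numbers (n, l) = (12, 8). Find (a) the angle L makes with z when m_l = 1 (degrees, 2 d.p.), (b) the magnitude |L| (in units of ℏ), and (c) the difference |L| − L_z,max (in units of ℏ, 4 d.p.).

For m_l = 1: cos θ = 1/√72, θ ≈ 83.23°.
|L| = ℏ√(8·9) = 6√2 ℏ ≈ 8.485ℏ.
|L| − L_z,max = (6√2 − 8)ℏ ≈ 0.4853ℏ.

θ(m_l=1) ≈ 83.23°; |L| = 6√2 ℏ ≈ 8.485ℏ; |L|−L_z,max ≈ 0.4853ℏ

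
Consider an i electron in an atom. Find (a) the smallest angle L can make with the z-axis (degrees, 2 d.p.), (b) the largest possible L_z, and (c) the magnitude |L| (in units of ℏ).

θ_min ≈ 22.21°; L_z,max = 6ℏ; |L| = √42 ℏ ≈ 6.481ℏ

For an i orbital, l = 6.
cos θ_min = 6/√42, so θ_min ≈ 22.21°.
L_z,max = lℏ = 6ℏ.
|L| = ℏ√(6·7) = √42 ℏ ≈ 6.481ℏ.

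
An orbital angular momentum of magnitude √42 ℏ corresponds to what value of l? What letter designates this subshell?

|L| = ℏ√(l(l+1)), so l(l+1) = 42.
l² + l − 42 = 0 ⇒ l = 6.

l = 6 (i orbital)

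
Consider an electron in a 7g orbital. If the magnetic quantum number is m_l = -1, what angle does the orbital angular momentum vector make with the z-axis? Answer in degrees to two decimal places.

The 7g subshell has l = 4.
|L|² = l(l+1)ℏ² = 20ℏ², so |L| = 2√5 ℏ.
L_z = m_l ℏ = −1ℏ.
cos θ = L_z/|L| = -1/√20, so θ ≈ 102.92°.

θ ≈ 102.92°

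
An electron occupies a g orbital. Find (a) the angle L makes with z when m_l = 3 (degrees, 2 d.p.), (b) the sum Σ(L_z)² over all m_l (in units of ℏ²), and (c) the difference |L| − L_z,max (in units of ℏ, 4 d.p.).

θ(m_l=3) ≈ 47.87°; Σ(L_z)² = 60 ℏ²; |L|−L_z,max ≈ 0.4721ℏ

For a g orbital, l = 4.
For m_l = 3: cos θ = 3/√20, θ ≈ 47.87°.
Σ m_l² = 60, so Σ(L_z)² = 60 ℏ².
|L| − L_z,max = (2√5 − 4)ℏ ≈ 0.4721ℏ.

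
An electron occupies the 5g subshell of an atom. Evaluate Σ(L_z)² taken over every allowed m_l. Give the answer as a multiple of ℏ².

For 5g, l = 4.
m_l ∈ {-4, -3, -2, -1, 0, 1, 2, 3, 4}.
Σ m_l² = 2·(1 + 4 + 9 + 16) = 60.

Σ(L_z)² = 60 ℏ²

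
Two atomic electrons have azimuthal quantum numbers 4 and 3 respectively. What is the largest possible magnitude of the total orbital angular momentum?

By the triangle rule, |l₁ − l₂| ≤ L ≤ l₁ + l₂.
Allowed values: L = 1, 2, 3, 4, 5, 6, 7.
The largest magnitude corresponds to L = 7: |L_tot| = ℏ√(7·8) = 2√14 ℏ.

|L_tot|_max = 2√14 ℏ ≈ 7.483ℏ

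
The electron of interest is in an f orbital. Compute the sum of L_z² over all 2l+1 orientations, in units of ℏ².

The letter f corresponds to l = 3.
m_l ∈ {-3, -2, -1, 0, 1, 2, 3}.
Σ m_l² = l(l+1)(2l+1)/3 = 3·4·7/3 = 28.

Σ(L_z)² = 28 ℏ²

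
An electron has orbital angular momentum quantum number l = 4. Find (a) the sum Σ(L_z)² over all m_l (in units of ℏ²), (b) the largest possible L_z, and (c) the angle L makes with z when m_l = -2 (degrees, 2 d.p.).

Σ m_l² = 60, so Σ(L_z)² = 60 ℏ².
L_z,max = lℏ = 4ℏ.
For m_l = -2: cos θ = -2/√20, θ ≈ 116.57°.

Σ(L_z)² = 60 ℏ²; L_z,max = 4ℏ; θ(m_l=-2) ≈ 116.57°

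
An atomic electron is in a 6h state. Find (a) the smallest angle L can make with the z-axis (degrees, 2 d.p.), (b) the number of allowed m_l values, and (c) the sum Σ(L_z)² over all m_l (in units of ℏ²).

The 6h subshell has l = 5.
cos θ_min = 5/√30, so θ_min ≈ 24.09°.
There are 2l+1 = 11 values of m_l.
Σ m_l² = 110, so Σ(L_z)² = 110 ℏ².

θ_min ≈ 24.09°; 11 values; Σ(L_z)² = 110 ℏ²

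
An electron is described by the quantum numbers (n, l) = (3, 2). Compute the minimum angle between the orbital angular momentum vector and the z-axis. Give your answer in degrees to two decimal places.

θ_min ≈ 35.26°

|L|² = l(l+1)ℏ² = 6ℏ², so |L| = √6 ℏ.
The smallest angle corresponds to the largest L_z, i.e. m_l = l = 2, giving L_z = 2ℏ.
cos θ_min = 2/√6, so θ_min ≈ 35.26°.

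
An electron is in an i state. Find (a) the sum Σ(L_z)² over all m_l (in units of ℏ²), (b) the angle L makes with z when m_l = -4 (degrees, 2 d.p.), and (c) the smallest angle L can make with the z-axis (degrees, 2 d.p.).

Σ(L_z)² = 182 ℏ²; θ(m_l=-4) ≈ 128.11°; θ_min ≈ 22.21°

I corresponds to l = 6.
Σ m_l² = 182, so Σ(L_z)² = 182 ℏ².
For m_l = -4: cos θ = -4/√42, θ ≈ 128.11°.
cos θ_min = 6/√42, so θ_min ≈ 22.21°.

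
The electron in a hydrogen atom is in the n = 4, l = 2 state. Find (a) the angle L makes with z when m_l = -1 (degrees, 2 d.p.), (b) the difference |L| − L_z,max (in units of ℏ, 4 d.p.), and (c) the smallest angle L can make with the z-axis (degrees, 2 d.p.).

For m_l = -1: cos θ = -1/√6, θ ≈ 114.09°.
|L| − L_z,max = (√6 − 2)ℏ ≈ 0.4495ℏ.
cos θ_min = 2/√6, so θ_min ≈ 35.26°.

θ(m_l=-1) ≈ 114.09°; |L|−L_z,max ≈ 0.4495ℏ; θ_min ≈ 35.26°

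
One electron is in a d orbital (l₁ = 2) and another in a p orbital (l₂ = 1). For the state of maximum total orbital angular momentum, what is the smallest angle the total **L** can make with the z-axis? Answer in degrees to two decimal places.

θ_min ≈ 30.00°

L runs from |2 − 1| = 1 to 2 + 1 = 3.
So L can be 1, 2, 3.
The maximum is L = 3, with |L_tot| = ℏ√(3·4) = 2√3 ℏ.
The minimum angle with z is arccos(3/√12) ≈ 30.00°.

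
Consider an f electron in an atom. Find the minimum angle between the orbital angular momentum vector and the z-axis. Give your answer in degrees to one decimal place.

F corresponds to l = 3.
|L| = ℏ√(l(l+1)) = 2√3 ℏ.
The smallest angle corresponds to the largest L_z, i.e. m_l = l = 3, giving L_z = 3ℏ.
cos θ_min = 3/√12, so θ_min ≈ 30.0°.

θ_min ≈ 30.0°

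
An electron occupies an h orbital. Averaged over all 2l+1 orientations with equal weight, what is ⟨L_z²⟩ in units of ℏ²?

⟨L_z²⟩ = 10 ℏ²

For an h orbital, l = 5.
m_l ∈ {-5, -4, -3, -2, -1, 0, 1, 2, 3, 4, 5}.
Average of L_z² over 11 states: 110/11 ℏ² = 10 ℏ².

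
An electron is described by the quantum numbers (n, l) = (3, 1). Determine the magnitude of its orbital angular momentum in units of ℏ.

|L| = √2 ℏ ≈ 1.414ℏ

|L| = ℏ√(l(l+1)) = ℏ√(1·2) = √2 ℏ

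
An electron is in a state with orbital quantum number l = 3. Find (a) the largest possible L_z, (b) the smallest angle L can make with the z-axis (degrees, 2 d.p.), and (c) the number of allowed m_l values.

L_z,max = lℏ = 3ℏ.
cos θ_min = 3/√12, so θ_min ≈ 30.00°.
There are 2l+1 = 7 values of m_l.

L_z,max = 3ℏ; θ_min ≈ 30.00°; 7 values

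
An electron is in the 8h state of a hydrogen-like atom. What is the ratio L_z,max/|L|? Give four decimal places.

8h means n = 8, l = 5.
|L| = √30 ℏ ≈ 5.4772ℏ, while L_z,max = lℏ = 5ℏ.
L_z,max/|L| = 5/√30 = 0.9129.

L_z,max/|L| = 0.9129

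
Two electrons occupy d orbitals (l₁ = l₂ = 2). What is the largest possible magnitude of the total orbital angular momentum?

|L_tot|_max = 2√5 ℏ ≈ 4.472ℏ

By the triangle rule, |l₁ − l₂| ≤ L ≤ l₁ + l₂.
So L can be 0, 1, 2, 3, 4.
The largest magnitude corresponds to L = 4: |L_tot| = ℏ√(4·5) = 2√5 ℏ.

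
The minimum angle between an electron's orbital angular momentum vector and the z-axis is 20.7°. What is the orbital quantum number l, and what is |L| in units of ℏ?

l = 7, |L| = 2√14 ℏ ≈ 7.483ℏ

At minimum angle, m_l = l, so cos θ = l/√(l(l+1)); cos²θ = l/(l+1) = 0.8751.
Solving: l = 7.
Then |L| = ℏ√(7·8) = 2√14 ℏ.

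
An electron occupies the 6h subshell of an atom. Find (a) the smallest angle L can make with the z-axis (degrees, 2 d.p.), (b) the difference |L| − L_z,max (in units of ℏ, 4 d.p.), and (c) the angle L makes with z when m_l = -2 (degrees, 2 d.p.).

θ_min ≈ 24.09°; |L|−L_z,max ≈ 0.4772ℏ; θ(m_l=-2) ≈ 111.42°

The 6h subshell has l = 5.
cos θ_min = 5/√30, so θ_min ≈ 24.09°.
|L| − L_z,max = (√30 − 5)ℏ ≈ 0.4772ℏ.
For m_l = -2: cos θ = -2/√30, θ ≈ 111.42°.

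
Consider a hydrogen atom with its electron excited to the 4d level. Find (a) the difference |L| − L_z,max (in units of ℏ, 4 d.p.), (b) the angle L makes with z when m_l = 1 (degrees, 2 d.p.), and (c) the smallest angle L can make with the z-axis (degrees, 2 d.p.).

|L|−L_z,max ≈ 0.4495ℏ; θ(m_l=1) ≈ 65.91°; θ_min ≈ 35.26°

The 4d level has l = 2.
|L| − L_z,max = (√6 − 2)ℏ ≈ 0.4495ℏ.
For m_l = 1: cos θ = 1/√6, θ ≈ 65.91°.
cos θ_min = 2/√6, so θ_min ≈ 35.26°.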